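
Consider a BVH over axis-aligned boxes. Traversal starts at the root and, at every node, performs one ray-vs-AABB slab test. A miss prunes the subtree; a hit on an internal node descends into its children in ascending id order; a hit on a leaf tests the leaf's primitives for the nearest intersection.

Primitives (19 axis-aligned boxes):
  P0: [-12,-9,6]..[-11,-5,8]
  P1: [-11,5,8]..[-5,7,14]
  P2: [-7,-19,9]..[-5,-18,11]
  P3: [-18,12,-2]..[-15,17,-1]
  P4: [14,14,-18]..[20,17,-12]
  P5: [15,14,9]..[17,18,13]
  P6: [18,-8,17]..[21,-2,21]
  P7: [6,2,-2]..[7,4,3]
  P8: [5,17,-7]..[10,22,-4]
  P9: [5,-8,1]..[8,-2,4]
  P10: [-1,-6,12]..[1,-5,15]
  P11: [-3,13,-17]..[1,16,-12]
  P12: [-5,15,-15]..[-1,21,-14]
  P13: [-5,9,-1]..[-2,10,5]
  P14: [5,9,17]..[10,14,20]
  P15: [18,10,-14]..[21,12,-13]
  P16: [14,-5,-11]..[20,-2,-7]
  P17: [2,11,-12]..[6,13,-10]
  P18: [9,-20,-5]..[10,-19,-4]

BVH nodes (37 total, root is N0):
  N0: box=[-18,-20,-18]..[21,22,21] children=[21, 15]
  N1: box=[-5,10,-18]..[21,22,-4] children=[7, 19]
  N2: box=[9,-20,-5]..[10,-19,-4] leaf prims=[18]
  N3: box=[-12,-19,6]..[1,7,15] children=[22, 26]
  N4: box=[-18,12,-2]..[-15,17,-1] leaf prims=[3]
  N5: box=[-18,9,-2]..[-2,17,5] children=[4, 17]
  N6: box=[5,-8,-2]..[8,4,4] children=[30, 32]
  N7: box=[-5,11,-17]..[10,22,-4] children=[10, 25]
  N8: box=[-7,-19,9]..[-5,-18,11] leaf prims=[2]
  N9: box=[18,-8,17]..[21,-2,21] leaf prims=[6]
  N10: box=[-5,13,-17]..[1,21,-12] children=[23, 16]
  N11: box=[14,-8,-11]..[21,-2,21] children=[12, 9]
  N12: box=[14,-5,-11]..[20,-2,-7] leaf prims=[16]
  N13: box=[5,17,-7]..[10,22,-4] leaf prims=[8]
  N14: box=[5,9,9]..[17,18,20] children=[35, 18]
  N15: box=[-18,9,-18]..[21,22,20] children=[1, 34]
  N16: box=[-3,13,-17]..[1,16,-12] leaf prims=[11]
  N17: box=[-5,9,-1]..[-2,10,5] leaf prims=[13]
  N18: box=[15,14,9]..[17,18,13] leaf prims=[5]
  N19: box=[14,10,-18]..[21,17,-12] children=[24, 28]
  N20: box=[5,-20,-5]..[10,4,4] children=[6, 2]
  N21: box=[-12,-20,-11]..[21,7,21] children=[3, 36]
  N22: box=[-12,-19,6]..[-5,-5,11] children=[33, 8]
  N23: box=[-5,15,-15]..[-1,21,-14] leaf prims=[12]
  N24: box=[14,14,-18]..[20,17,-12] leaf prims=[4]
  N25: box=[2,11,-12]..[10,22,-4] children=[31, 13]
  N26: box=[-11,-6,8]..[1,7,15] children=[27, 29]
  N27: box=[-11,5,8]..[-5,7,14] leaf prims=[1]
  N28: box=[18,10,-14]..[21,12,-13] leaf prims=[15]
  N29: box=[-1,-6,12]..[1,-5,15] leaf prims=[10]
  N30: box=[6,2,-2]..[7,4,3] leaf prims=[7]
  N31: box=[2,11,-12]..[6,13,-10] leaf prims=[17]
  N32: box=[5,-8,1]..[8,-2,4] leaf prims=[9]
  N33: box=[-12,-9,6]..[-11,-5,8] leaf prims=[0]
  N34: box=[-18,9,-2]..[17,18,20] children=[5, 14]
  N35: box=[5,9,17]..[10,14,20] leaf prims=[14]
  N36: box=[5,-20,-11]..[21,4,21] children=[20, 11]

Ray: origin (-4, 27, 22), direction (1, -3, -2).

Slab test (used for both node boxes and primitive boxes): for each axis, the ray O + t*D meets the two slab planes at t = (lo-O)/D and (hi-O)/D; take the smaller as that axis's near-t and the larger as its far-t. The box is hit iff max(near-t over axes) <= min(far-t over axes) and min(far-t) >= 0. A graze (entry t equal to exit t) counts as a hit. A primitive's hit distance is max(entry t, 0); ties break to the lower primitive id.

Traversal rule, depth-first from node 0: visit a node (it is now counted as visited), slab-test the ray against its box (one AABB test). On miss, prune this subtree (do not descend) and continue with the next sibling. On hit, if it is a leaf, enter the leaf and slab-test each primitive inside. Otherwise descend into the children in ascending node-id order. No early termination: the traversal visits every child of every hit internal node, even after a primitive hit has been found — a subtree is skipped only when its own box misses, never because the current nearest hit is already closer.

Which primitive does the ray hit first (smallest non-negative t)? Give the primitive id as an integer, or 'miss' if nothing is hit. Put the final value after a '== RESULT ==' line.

Trace the traversal:
N0 x:[-14,25] y:[5/3,47/3] z:[1/2,20] -> hit [5/3,47/3], descend [15, 21]
  N15 x:[-14,25] y:[5/3,6] z:[1,20] -> hit [5/3,6], descend [1, 34]
    N1 x:[-1,25] y:[5/3,17/3] z:[13,20] -> miss, prune
    N34 x:[-14,21] y:[3,6] z:[1,12] -> hit [3,6], descend [5, 14]
      N5 x:[-14,2] y:[10/3,6] z:[17/2,12] -> miss, prune
      N14 x:[9,21] y:[3,6] z:[1,13/2] -> miss, prune
  N21 x:[-8,25] y:[20/3,47/3] z:[1/2,33/2] -> hit [20/3,47/3], descend [3, 36]
    N3 x:[-8,5] y:[20/3,46/3] z:[7/2,8] -> miss, prune
    N36 x:[9,25] y:[23/3,47/3] z:[1/2,33/2] -> hit [9,47/3], descend [11, 20]
      N11 x:[18,25] y:[29/3,35/3] z:[1/2,33/2] -> miss, prune
      N20 x:[9,14] y:[23/3,47/3] z:[9,27/2] -> hit [9,27/2], descend [2, 6]
        N2 x:[13,14] y:[46/3,47/3] z:[13,27/2] -> miss, prune
        N6 x:[9,12] y:[23/3,35/3] z:[9,12] -> hit [9,35/3], descend [30, 32]
          N30 x:[10,11] y:[23/3,25/3] z:[19/2,12] -> miss, prune
          N32 x:[9,12] y:[29/3,35/3] z:[9,21/2] -> hit [29/3,21/2] leaf, test {P9@t=29/3}

15 AABB tests over nodes [0, 15, 1, 34, 5, 14, 21, 3, 36, 11, 20, 2, 6, 30, 32]; 1 leaf entered; closest P9.

== RESULT ==
9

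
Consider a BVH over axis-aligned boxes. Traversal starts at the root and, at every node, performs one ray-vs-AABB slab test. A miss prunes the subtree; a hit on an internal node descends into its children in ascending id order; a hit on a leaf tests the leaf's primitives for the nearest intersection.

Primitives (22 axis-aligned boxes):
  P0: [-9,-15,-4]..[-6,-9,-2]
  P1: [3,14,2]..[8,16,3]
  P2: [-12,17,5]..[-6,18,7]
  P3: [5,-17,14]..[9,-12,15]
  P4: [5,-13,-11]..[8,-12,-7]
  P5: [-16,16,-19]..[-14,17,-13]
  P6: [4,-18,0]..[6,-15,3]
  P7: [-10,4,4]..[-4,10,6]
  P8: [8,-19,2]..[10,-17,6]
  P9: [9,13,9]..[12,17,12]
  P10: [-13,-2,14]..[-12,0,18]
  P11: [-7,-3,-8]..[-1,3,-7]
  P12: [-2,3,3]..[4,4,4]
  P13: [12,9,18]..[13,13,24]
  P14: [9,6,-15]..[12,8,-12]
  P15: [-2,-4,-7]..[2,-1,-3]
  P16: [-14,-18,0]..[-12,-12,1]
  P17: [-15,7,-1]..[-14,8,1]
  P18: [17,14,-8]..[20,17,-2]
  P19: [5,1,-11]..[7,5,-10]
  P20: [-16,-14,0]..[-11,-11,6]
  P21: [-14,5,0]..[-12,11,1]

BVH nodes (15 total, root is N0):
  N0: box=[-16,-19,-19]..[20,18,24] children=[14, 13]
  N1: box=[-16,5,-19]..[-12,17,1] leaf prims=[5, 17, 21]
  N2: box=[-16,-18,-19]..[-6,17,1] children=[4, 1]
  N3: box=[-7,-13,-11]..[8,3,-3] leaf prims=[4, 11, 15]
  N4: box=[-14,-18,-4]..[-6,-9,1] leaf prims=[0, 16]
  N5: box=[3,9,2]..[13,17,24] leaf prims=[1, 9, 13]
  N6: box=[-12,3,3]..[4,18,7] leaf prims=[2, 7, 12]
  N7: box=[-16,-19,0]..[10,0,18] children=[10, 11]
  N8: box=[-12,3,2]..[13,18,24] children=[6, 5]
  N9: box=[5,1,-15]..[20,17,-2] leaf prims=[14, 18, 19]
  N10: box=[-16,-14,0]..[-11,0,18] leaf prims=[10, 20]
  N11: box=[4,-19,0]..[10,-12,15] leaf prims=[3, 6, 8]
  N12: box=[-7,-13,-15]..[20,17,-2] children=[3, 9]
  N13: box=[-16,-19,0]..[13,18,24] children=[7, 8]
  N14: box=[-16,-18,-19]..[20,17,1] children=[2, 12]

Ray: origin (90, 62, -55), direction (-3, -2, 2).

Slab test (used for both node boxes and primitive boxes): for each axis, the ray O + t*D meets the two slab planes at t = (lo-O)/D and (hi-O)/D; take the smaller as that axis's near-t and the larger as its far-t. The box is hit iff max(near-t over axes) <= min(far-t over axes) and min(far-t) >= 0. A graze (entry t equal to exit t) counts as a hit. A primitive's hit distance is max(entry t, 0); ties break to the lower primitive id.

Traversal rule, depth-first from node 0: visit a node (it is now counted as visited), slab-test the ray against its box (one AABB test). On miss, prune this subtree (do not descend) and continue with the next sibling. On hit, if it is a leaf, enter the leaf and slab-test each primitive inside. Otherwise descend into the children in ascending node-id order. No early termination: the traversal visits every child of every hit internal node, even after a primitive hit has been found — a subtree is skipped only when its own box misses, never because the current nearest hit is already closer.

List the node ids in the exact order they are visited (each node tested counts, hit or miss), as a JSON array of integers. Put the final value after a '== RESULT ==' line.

Trace the traversal:
N0 x:[70/3,106/3] y:[22,81/2] z:[18,79/2] -> hit [70/3,106/3], descend [13, 14]
  N13 x:[77/3,106/3] y:[22,81/2] z:[55/2,79/2] -> hit [55/2,106/3], descend [7, 8]
    N7 x:[80/3,106/3] y:[31,81/2] z:[55/2,73/2] -> hit [31,106/3], descend [10, 11]
      N10 x:[101/3,106/3] y:[31,38] z:[55/2,73/2] -> hit [101/3,106/3] leaf, test {P10(miss), P20(miss)}
      N11 x:[80/3,86/3] y:[37,81/2] z:[55/2,35] -> miss, prune
    N8 x:[77/3,34] y:[22,59/2] z:[57/2,79/2] -> hit [57/2,59/2], descend [5, 6]
      N5 x:[77/3,29] y:[45/2,53/2] z:[57/2,79/2] -> miss, prune
      N6 x:[86/3,34] y:[22,59/2] z:[29,31] -> hit [29,59/2] leaf, test {P2(miss), P7(miss), P12@t=29}
  N14 x:[70/3,106/3] y:[45/2,40] z:[18,28] -> hit [70/3,28], descend [2, 12]
    N2 x:[32,106/3] y:[45/2,40] z:[18,28] -> miss, prune
    N12 x:[70/3,97/3] y:[45/2,75/2] z:[20,53/2] -> hit [70/3,53/2], descend [3, 9]
      N3 x:[82/3,97/3] y:[59/2,75/2] z:[22,26] -> miss, prune
      N9 x:[70/3,85/3] y:[45/2,61/2] z:[20,53/2] -> hit [70/3,53/2] leaf, test {P14(miss), P18@t=47/2, P19(miss)}

13 AABB tests over nodes [0, 13, 7, 10, 11, 8, 5, 6, 14, 2, 12, 3, 9]; 3 leaves entered; closest P18.

== RESULT ==
[0, 13, 7, 10, 11, 8, 5, 6, 14, 2, 12, 3, 9]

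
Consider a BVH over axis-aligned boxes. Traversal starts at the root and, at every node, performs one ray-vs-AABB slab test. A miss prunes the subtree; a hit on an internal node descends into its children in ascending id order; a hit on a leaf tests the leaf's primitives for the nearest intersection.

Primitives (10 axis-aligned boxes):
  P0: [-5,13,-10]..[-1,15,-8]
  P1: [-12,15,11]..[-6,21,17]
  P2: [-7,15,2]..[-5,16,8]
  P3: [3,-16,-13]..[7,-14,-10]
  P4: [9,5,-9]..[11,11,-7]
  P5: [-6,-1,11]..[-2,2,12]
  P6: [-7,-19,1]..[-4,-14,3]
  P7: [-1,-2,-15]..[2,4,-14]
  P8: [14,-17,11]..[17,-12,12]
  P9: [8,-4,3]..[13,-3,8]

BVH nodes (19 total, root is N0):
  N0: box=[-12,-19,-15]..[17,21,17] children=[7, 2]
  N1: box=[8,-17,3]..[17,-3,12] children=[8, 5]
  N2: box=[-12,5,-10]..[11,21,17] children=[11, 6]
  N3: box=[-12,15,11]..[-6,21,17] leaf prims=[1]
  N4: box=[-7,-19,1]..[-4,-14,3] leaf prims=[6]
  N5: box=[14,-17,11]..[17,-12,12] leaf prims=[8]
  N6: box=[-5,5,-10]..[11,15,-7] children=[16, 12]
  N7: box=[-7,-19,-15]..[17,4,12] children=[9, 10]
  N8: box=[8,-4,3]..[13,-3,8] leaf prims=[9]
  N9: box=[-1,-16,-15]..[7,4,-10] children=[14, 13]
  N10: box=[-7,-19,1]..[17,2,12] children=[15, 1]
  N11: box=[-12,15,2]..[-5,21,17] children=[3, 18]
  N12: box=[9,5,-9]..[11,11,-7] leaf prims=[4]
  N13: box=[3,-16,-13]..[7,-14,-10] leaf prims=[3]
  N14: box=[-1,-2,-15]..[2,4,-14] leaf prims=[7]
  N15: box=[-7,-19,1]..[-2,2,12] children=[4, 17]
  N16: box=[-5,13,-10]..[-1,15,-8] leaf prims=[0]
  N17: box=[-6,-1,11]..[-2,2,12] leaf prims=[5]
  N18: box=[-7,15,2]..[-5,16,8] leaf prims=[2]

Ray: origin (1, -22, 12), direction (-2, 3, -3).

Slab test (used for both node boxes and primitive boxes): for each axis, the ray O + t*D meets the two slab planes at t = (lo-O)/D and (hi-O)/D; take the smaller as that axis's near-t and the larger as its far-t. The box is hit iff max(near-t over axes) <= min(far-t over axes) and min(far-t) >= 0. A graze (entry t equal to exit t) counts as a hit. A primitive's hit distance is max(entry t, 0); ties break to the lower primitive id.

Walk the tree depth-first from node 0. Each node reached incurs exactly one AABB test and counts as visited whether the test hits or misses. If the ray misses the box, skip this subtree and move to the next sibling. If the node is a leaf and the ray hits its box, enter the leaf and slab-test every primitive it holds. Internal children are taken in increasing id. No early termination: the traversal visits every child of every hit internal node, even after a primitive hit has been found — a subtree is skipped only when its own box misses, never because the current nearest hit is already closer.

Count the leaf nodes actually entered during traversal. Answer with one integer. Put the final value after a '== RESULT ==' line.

Walk:
N0 x:[-8,13/2] y:[1,43/3] z:[-5/3,9] -> hit [1,13/2], descend [2, 7]
  N2 x:[-5,13/2] y:[9,43/3] z:[-5/3,22/3] -> miss, prune
  N7 x:[-8,4] y:[1,26/3] z:[0,9] -> hit [1,4], descend [9, 10]
    N9 x:[-3,1] y:[2,26/3] z:[22/3,9] -> miss, prune
    N10 x:[-8,4] y:[1,8] z:[0,11/3] -> hit [1,11/3], descend [1, 15]
      N1 x:[-8,-7/2] y:[5/3,19/3] z:[0,3] -> miss, prune
      N15 x:[3/2,4] y:[1,8] z:[0,11/3] -> hit [3/2,11/3], descend [4, 17]
        N4 x:[5/2,4] y:[1,8/3] z:[3,11/3] -> miss, prune
        N17 x:[3/2,7/2] y:[7,8] z:[0,1/3] -> miss, prune

9 AABB tests over nodes [0, 2, 7, 9, 10, 1, 15, 4, 17]; 0 leaves entered; closest miss.

== RESULT ==
0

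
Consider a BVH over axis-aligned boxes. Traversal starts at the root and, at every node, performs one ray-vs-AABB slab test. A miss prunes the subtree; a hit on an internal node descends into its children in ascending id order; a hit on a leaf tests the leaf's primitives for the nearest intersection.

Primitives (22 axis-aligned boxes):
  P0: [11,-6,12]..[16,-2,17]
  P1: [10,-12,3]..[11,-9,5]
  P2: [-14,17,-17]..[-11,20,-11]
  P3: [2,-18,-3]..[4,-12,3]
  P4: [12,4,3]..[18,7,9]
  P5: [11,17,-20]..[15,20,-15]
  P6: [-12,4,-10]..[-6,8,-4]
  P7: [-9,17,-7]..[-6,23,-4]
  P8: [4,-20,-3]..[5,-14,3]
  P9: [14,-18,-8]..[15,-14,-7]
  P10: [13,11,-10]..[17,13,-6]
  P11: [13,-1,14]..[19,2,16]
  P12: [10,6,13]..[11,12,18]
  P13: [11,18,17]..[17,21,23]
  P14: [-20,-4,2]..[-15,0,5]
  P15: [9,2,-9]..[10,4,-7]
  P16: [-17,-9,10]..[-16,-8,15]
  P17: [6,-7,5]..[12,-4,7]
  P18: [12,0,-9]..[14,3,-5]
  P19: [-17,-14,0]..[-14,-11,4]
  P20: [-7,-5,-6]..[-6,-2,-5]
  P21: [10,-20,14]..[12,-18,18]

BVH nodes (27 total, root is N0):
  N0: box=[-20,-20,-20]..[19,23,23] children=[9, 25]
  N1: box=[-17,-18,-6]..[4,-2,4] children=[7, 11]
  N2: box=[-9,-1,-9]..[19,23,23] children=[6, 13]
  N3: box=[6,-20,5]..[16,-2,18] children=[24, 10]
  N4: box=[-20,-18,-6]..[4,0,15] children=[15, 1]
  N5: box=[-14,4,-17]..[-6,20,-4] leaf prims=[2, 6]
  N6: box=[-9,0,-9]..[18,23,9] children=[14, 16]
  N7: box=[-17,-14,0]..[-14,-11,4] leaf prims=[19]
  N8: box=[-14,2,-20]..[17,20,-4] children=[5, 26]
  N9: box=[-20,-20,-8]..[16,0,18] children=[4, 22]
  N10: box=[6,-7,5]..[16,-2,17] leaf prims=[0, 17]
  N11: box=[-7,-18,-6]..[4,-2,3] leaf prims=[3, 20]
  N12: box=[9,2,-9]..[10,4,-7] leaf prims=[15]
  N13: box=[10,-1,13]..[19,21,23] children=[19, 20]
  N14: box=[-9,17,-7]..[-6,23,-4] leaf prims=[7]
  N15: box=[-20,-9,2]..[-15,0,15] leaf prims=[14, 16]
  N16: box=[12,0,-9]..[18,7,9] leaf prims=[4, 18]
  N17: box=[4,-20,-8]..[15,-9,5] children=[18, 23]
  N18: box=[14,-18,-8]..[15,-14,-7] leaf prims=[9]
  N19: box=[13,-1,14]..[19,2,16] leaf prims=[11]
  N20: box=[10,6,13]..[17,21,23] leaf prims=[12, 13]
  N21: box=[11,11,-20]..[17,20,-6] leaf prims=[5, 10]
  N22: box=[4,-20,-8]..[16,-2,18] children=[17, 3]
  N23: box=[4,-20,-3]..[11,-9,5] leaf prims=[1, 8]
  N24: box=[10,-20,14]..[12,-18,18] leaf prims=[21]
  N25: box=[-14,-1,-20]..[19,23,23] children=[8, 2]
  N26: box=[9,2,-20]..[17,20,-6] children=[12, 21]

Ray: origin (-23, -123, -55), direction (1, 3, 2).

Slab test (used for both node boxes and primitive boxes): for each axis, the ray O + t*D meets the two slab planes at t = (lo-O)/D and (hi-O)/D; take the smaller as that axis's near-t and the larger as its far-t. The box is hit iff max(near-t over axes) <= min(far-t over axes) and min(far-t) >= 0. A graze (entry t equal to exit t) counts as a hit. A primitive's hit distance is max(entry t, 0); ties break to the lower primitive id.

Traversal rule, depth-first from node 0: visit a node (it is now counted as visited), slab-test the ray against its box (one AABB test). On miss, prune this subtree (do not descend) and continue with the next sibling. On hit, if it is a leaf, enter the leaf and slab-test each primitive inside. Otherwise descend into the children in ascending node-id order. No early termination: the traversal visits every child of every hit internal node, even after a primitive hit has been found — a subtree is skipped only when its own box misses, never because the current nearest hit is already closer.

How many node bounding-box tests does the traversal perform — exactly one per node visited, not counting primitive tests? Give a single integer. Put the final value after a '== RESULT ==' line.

Walk:
N0 x:[3,42] y:[103/3,146/3] z:[35/2,39] -> hit [103/3,39], descend [9, 25]
  N9 x:[3,39] y:[103/3,41] z:[47/2,73/2] -> hit [103/3,73/2], descend [4, 22]
    N4 x:[3,27] y:[35,41] z:[49/2,35] -> miss, prune
    N22 x:[27,39] y:[103/3,121/3] z:[47/2,73/2] -> hit [103/3,73/2], descend [3, 17]
      N3 x:[29,39] y:[103/3,121/3] z:[30,73/2] -> hit [103/3,73/2], descend [10, 24]
        N10 x:[29,39] y:[116/3,121/3] z:[30,36] -> miss, prune
        N24 x:[33,35] y:[103/3,35] z:[69/2,73/2] -> hit [69/2,35] leaf, test {P21@t=69/2}
      N17 x:[27,38] y:[103/3,38] z:[47/2,30] -> miss, prune
  N25 x:[9,42] y:[122/3,146/3] z:[35/2,39] -> miss, prune

Visited [0, 9, 4, 22, 3, 10, 24, 17, 25]. Tests: 9 box, 1 leaf. Nearest: P21.

== RESULT ==
9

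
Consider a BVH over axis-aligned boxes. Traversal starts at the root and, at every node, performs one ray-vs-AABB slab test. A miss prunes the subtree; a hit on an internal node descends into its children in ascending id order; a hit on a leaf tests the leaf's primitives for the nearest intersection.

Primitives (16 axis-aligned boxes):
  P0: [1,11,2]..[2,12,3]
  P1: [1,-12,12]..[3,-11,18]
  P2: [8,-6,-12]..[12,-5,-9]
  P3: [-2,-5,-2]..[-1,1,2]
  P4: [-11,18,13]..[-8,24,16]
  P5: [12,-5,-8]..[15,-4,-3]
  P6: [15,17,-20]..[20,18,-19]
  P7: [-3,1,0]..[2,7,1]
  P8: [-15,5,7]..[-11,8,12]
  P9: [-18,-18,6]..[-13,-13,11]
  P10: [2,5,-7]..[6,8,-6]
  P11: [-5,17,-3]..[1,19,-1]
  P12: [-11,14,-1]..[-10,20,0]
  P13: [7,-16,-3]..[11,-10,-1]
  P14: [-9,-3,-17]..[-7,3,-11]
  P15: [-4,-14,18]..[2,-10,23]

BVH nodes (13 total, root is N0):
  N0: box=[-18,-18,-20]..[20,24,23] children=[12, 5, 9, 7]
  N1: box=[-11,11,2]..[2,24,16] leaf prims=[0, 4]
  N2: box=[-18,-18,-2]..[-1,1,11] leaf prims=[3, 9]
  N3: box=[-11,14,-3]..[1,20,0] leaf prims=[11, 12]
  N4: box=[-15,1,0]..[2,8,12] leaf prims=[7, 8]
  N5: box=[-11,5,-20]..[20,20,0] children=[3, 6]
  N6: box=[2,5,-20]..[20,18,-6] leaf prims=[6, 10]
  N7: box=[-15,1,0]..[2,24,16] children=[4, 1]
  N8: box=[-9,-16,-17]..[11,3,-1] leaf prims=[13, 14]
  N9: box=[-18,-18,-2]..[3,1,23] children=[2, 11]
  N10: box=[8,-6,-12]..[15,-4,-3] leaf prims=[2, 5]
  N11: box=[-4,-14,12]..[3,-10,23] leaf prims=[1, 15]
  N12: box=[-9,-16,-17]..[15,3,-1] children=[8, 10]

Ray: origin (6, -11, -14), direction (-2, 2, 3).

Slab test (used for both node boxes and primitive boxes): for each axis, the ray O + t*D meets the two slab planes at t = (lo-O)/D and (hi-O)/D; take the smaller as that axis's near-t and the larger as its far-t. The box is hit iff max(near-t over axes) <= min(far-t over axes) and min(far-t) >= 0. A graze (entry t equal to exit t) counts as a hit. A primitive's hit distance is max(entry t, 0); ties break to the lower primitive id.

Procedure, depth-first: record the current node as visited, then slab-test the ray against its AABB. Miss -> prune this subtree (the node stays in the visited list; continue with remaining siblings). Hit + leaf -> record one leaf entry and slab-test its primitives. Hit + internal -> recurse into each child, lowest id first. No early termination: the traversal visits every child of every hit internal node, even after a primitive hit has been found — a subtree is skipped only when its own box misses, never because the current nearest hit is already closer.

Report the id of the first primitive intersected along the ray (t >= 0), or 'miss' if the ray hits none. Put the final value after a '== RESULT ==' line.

Trace the traversal:
N0 x:[-7,12] y:[-7/2,35/2] z:[-2,37/3] -> hit [-2,12], descend [5, 7, 9, 12]
  N5 x:[-7,17/2] y:[8,31/2] z:[-2,14/3] -> miss, prune
  N7 x:[2,21/2] y:[6,35/2] z:[14/3,10] -> hit [6,10], descend [1, 4]
    N1 x:[2,17/2] y:[11,35/2] z:[16/3,10] -> miss, prune
    N4 x:[2,21/2] y:[6,19/2] z:[14/3,26/3] -> hit [6,26/3] leaf, test {P7(miss), P8@t=17/2}
  N9 x:[3/2,12] y:[-7/2,6] z:[4,37/3] -> hit [4,6], descend [2, 11]
    N2 x:[7/2,12] y:[-7/2,6] z:[4,25/3] -> hit [4,6] leaf, test {P3@t=4, P9(miss)}
    N11 x:[3/2,5] y:[-3/2,1/2] z:[26/3,37/3] -> miss, prune
  N12 x:[-9/2,15/2] y:[-5/2,7] z:[-1,13/3] -> hit [-1,13/3], descend [8, 10]
    N8 x:[-5/2,15/2] y:[-5/2,7] z:[-1,13/3] -> hit [-1,13/3] leaf, test {P13(miss), P14(miss)}
    N10 x:[-9/2,-1] y:[5/2,7/2] z:[2/3,11/3] -> miss, prune

order=[0, 5, 7, 1, 4, 9, 2, 11, 12, 8, 10]  |boxes|=11  |leaves|=3  hit=P3

== RESULT ==
3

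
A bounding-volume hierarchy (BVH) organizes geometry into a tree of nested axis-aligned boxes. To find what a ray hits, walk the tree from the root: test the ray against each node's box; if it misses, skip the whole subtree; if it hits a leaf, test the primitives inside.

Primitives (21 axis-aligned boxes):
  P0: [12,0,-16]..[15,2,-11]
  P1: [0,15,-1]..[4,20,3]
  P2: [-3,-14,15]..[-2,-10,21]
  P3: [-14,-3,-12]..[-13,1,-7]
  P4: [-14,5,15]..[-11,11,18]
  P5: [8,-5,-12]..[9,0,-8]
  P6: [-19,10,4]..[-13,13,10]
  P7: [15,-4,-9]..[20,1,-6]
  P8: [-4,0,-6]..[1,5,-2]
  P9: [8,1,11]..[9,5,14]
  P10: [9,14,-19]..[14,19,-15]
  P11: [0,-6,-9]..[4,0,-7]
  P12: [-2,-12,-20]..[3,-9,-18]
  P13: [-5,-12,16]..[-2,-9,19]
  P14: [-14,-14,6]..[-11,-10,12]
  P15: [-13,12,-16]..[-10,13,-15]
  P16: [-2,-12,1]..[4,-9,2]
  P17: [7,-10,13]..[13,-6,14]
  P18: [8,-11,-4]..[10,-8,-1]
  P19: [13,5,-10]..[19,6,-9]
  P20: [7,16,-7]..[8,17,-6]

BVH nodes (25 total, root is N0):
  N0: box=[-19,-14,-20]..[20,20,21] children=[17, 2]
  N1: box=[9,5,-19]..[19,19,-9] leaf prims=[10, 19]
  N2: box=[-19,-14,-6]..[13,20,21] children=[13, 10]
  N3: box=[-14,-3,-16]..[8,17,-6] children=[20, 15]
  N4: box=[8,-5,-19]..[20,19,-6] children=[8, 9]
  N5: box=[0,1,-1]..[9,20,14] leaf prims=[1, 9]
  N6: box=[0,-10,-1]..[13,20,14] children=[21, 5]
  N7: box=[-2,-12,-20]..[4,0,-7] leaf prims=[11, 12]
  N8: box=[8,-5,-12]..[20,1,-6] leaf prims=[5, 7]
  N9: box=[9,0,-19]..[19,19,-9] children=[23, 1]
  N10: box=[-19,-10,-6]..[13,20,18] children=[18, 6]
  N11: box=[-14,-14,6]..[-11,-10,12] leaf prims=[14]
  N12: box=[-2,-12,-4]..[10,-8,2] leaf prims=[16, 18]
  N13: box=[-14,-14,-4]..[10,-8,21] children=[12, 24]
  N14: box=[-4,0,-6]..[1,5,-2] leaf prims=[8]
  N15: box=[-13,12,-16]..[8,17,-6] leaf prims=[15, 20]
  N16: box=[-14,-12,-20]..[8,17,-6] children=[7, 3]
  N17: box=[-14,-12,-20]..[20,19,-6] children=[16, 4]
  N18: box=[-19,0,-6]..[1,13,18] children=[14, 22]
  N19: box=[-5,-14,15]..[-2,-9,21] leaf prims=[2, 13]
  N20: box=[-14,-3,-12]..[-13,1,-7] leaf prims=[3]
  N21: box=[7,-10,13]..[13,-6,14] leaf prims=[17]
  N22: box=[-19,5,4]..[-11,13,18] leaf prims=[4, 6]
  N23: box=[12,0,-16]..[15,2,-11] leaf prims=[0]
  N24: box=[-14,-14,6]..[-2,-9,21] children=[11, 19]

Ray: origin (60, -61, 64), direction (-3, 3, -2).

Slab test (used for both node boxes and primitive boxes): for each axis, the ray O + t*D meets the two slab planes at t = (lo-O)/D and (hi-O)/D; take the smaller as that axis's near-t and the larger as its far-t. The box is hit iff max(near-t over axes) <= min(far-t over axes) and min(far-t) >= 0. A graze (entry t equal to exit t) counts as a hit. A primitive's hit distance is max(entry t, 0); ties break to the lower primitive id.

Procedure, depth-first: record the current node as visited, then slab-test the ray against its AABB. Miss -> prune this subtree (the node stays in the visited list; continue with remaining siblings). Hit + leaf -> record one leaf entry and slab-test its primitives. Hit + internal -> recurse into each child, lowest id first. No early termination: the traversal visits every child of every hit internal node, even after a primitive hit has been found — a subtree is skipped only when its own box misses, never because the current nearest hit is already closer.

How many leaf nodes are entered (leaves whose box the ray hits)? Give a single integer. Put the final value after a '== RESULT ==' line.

Trace the traversal:
N0 x:[40/3,79/3] y:[47/3,27] z:[43/2,42] -> hit [43/2,79/3], descend [2, 17]
  N2 x:[47/3,79/3] y:[47/3,27] z:[43/2,35] -> hit [43/2,79/3], descend [10, 13]
    N10 x:[47/3,79/3] y:[17,27] z:[23,35] -> hit [23,79/3], descend [6, 18]
      N6 x:[47/3,20] y:[17,27] z:[25,65/2] -> miss, prune
      N18 x:[59/3,79/3] y:[61/3,74/3] z:[23,35] -> hit [23,74/3], descend [14, 22]
        N14 x:[59/3,64/3] y:[61/3,22] z:[33,35] -> miss, prune
        N22 x:[71/3,79/3] y:[22,74/3] z:[23,30] -> hit [71/3,74/3] leaf, test {P4@t=71/3, P6(miss)}
    N13 x:[50/3,74/3] y:[47/3,53/3] z:[43/2,34] -> miss, prune
  N17 x:[40/3,74/3] y:[49/3,80/3] z:[35,42] -> miss, prune

Visited [0, 2, 10, 6, 18, 14, 22, 13, 17]. Tests: 9 box, 1 leaf. Nearest: P4.

== RESULT ==
1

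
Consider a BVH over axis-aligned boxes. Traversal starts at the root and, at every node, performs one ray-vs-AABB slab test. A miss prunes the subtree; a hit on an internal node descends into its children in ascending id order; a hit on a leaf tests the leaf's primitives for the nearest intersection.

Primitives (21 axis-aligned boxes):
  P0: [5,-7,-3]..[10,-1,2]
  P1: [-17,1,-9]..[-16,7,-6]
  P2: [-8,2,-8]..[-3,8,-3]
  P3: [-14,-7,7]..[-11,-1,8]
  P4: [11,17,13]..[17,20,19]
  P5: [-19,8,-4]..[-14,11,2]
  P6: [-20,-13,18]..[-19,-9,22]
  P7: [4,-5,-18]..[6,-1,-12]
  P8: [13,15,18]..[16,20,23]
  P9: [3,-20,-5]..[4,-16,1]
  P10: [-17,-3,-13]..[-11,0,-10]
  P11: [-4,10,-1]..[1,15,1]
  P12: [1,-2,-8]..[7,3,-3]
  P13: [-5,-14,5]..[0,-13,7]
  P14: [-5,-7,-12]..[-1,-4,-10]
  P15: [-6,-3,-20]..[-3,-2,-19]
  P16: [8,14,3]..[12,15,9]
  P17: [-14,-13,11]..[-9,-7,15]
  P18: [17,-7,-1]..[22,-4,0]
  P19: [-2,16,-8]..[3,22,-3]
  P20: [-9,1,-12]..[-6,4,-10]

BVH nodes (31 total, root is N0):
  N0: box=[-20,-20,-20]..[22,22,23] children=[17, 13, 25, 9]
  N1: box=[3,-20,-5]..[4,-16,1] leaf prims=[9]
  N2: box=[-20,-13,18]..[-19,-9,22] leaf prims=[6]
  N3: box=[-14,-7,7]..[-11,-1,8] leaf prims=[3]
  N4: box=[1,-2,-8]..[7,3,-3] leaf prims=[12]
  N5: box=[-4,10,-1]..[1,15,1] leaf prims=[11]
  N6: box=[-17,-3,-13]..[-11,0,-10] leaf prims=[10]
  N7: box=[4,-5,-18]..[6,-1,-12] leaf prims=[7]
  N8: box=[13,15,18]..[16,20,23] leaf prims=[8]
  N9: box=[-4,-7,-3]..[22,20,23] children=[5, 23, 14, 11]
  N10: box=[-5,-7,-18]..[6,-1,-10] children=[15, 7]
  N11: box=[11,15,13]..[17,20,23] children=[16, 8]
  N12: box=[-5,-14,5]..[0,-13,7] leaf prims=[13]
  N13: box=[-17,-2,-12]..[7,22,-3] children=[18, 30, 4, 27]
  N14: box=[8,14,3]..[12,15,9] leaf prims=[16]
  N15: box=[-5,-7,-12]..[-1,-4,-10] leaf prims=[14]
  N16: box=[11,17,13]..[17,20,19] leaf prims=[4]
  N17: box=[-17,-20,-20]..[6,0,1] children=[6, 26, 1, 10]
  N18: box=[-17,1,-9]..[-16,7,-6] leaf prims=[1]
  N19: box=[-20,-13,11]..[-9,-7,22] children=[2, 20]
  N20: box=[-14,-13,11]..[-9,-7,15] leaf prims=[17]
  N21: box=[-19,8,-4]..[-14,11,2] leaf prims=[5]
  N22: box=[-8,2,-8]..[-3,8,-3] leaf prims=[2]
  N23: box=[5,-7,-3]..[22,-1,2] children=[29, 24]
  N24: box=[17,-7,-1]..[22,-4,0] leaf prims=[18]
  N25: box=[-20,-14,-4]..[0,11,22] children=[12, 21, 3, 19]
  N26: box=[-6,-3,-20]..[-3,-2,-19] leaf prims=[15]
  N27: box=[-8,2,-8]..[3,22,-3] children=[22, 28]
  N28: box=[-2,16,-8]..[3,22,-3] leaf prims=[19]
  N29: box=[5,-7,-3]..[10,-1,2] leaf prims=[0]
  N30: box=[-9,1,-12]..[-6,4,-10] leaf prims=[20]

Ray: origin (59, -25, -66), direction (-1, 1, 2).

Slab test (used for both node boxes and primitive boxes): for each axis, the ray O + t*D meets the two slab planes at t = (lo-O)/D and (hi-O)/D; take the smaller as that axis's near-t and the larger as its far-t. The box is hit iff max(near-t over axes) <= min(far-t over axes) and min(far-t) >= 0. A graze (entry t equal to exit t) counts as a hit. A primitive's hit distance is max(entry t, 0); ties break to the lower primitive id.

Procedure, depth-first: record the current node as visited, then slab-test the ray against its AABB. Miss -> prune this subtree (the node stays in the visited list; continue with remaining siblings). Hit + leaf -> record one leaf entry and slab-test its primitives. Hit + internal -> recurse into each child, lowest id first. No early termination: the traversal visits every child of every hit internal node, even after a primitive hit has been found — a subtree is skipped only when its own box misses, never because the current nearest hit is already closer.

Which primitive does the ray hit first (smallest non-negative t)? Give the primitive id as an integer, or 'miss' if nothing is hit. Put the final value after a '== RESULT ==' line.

Walk:
N0 x:[37,79] y:[5,47] z:[23,89/2] -> hit [37,89/2], descend [9, 13, 17, 25]
  N9 x:[37,63] y:[18,45] z:[63/2,89/2] -> hit [37,89/2], descend [5, 11, 14, 23]
    N5 x:[58,63] y:[35,40] z:[65/2,67/2] -> miss, prune
    N11 x:[42,48] y:[40,45] z:[79/2,89/2] -> hit [42,89/2], descend [8, 16]
      N8 x:[43,46] y:[40,45] z:[42,89/2] -> hit [43,89/2] leaf, test {P8@t=43}
      N16 x:[42,48] y:[42,45] z:[79/2,85/2] -> hit [42,85/2] leaf, test {P4@t=42}
    N14 x:[47,51] y:[39,40] z:[69/2,75/2] -> miss, prune
    N23 x:[37,54] y:[18,24] z:[63/2,34] -> miss, prune
  N13 x:[52,76] y:[23,47] z:[27,63/2] -> miss, prune
  N17 x:[53,76] y:[5,25] z:[23,67/2] -> miss, prune
  N25 x:[59,79] y:[11,36] z:[31,44] -> miss, prune

Visited [0, 9, 5, 11, 8, 16, 14, 23, 13, 17, 25]. Tests: 11 box, 2 leaf. Nearest: P4.

== RESULT ==
4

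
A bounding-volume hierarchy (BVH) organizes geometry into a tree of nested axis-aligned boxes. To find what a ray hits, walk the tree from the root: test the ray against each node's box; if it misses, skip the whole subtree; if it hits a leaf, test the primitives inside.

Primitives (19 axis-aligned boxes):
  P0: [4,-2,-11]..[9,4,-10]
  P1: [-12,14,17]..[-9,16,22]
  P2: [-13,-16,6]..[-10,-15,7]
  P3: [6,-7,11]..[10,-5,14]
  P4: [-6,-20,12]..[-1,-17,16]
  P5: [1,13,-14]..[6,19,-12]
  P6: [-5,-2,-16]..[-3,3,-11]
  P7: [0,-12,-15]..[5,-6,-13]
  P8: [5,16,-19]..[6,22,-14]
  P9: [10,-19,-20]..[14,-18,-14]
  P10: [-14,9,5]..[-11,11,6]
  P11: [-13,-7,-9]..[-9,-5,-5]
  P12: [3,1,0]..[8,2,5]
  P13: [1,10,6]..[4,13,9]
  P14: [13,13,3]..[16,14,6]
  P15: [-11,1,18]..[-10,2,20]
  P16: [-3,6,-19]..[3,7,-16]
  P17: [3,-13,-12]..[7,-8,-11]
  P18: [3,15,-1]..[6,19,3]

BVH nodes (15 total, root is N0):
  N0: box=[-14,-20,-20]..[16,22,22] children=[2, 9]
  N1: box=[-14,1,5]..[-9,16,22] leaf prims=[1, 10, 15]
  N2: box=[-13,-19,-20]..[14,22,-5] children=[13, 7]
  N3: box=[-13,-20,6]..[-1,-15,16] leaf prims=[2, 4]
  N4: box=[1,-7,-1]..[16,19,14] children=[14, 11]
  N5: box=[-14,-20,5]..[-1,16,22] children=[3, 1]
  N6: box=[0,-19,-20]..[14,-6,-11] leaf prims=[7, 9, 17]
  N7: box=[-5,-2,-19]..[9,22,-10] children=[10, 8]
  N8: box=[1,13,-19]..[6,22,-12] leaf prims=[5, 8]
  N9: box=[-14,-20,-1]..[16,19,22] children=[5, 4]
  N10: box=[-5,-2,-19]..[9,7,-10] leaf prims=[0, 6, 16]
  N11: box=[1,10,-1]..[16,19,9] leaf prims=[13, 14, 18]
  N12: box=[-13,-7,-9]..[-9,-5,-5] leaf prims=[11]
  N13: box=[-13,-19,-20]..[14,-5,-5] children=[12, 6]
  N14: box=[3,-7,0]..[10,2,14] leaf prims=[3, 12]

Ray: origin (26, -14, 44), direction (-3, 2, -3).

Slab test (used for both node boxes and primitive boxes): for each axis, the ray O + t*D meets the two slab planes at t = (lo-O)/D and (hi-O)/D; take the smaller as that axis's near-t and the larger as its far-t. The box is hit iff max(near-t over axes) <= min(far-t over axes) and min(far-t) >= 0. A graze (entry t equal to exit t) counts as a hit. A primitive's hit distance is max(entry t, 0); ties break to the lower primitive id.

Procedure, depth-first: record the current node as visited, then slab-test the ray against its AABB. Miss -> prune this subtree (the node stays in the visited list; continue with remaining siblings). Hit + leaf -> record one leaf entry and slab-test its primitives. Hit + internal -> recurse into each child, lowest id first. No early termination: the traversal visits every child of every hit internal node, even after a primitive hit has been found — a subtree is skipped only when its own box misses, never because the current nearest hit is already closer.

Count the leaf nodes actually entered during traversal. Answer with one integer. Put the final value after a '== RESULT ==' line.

Traverse from the root:
N0 x:[10/3,40/3] y:[-3,18] z:[22/3,64/3] -> hit [22/3,40/3], descend [2, 9]
  N2 x:[4,13] y:[-5/2,18] z:[49/3,64/3] -> miss, prune
  N9 x:[10/3,40/3] y:[-3,33/2] z:[22/3,15] -> hit [22/3,40/3], descend [4, 5]
    N4 x:[10/3,25/3] y:[7/2,33/2] z:[10,15] -> miss, prune
    N5 x:[9,40/3] y:[-3,15] z:[22/3,13] -> hit [9,13], descend [1, 3]
      N1 x:[35/3,40/3] y:[15/2,15] z:[22/3,13] -> hit [35/3,13] leaf, test {P1(miss), P10(miss), P15(miss)}
      N3 x:[9,13] y:[-3,-1/2] z:[28/3,38/3] -> miss, prune

Visited [0, 2, 9, 4, 5, 1, 3]. Tests: 7 box, 1 leaf. Nearest: miss.

== RESULT ==
1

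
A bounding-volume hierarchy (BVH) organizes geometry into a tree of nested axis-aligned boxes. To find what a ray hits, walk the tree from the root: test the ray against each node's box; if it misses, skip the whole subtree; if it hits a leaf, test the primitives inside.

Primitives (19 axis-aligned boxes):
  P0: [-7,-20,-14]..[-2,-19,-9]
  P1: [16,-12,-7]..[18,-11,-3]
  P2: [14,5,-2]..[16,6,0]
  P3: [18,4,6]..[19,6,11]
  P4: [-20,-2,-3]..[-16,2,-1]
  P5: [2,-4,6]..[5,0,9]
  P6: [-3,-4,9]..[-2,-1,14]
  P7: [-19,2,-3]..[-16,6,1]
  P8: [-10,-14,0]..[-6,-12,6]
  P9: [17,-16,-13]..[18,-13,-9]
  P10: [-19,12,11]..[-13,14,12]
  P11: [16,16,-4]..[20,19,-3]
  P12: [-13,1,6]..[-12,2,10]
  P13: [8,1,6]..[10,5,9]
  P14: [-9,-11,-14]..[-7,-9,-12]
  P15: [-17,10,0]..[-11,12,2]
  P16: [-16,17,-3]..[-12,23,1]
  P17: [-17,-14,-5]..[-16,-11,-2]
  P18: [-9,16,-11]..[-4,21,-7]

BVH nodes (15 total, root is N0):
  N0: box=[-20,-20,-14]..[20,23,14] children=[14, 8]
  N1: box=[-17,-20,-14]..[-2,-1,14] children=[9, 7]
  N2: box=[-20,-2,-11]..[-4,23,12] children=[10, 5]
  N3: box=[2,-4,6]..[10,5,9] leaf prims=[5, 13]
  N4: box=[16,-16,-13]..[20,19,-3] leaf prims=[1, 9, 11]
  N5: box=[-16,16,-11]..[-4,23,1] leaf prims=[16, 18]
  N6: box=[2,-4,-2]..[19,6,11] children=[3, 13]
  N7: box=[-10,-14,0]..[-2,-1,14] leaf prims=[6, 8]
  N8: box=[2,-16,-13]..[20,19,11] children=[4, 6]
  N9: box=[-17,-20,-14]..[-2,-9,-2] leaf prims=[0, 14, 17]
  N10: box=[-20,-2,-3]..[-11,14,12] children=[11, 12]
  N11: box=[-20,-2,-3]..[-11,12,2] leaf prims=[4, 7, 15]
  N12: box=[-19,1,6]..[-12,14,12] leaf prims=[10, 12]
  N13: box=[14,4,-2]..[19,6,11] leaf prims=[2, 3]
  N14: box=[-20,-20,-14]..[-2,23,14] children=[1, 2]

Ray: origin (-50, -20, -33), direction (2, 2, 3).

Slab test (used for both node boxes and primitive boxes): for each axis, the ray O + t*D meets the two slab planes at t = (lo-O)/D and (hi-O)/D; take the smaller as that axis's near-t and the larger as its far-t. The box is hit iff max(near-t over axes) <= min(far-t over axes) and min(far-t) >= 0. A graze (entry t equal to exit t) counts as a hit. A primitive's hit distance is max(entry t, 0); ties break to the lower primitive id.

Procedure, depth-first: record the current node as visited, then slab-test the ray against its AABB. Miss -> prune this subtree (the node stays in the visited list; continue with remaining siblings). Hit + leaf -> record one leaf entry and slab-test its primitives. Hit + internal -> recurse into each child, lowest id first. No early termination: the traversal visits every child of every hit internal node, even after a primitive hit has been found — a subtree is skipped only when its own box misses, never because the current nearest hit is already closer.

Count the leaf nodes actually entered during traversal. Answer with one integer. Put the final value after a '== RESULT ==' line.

Walk:
N0 x:[15,35] y:[0,43/2] z:[19/3,47/3] -> hit [15,47/3], descend [8, 14]
  N8 x:[26,35] y:[2,39/2] z:[20/3,44/3] -> miss, prune
  N14 x:[15,24] y:[0,43/2] z:[19/3,47/3] -> hit [15,47/3], descend [1, 2]
    N1 x:[33/2,24] y:[0,19/2] z:[19/3,47/3] -> miss, prune
    N2 x:[15,23] y:[9,43/2] z:[22/3,15] -> hit [15,15], descend [5, 10]
      N5 x:[17,23] y:[18,43/2] z:[22/3,34/3] -> miss, prune
      N10 x:[15,39/2] y:[9,17] z:[10,15] -> hit [15,15], descend [11, 12]
        N11 x:[15,39/2] y:[9,16] z:[10,35/3] -> miss, prune
        N12 x:[31/2,19] y:[21/2,17] z:[13,15] -> miss, prune

Summary -> nodes [0, 8, 14, 1, 2, 5, 10, 11, 12]; box-tests=9; leaf-entries=0; first=miss

== RESULT ==
0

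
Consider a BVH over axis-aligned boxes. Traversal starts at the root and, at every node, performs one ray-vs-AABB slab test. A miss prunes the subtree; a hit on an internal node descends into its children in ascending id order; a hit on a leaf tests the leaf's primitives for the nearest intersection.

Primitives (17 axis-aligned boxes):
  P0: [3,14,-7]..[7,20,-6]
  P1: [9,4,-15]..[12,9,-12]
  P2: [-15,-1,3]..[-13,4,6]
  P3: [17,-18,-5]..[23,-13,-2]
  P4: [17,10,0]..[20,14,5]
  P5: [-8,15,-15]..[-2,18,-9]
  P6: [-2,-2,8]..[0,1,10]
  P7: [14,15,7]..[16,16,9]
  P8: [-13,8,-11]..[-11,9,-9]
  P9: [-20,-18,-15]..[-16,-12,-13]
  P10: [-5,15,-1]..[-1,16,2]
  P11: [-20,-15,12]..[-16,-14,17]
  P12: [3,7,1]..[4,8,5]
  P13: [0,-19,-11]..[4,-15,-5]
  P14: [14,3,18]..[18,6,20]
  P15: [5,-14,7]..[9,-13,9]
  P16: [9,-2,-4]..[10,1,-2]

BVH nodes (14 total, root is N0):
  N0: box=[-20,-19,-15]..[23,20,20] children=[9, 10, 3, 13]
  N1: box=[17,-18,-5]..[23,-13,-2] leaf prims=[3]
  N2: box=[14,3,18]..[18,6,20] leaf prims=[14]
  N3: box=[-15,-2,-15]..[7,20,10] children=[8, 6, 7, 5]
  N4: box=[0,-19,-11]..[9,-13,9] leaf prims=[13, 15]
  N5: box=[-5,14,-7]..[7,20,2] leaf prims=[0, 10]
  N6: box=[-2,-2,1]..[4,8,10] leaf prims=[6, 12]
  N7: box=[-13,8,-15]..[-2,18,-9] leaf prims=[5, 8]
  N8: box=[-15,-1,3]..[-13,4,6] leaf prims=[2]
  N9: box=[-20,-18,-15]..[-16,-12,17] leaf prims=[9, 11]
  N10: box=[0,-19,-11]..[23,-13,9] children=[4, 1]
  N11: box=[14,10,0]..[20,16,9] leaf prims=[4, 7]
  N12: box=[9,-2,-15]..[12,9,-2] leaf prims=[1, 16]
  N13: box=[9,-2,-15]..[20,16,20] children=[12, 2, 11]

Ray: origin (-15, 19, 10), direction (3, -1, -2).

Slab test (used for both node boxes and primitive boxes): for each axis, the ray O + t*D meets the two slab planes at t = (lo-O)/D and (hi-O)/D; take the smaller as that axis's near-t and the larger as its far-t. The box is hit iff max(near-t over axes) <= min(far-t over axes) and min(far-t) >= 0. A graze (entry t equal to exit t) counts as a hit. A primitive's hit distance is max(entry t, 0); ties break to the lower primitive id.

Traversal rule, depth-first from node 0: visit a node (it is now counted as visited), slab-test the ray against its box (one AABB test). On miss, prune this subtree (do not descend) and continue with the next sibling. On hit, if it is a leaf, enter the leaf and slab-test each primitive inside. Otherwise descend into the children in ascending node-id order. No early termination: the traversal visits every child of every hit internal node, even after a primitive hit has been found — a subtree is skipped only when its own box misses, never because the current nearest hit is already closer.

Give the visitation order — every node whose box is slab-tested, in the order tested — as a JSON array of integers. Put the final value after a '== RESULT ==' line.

Walk:
N0 x:[-5/3,38/3] y:[-1,38] z:[-5,25/2] -> hit [-1,25/2], descend [3, 9, 10, 13]
  N3 x:[0,22/3] y:[-1,21] z:[0,25/2] -> hit [0,22/3], descend [5, 6, 7, 8]
    N5 x:[10/3,22/3] y:[-1,5] z:[4,17/2] -> hit [4,5] leaf, test {P0(miss), P10@t=4}
    N6 x:[13/3,19/3] y:[11,21] z:[0,9/2] -> miss, prune
    N7 x:[2/3,13/3] y:[1,11] z:[19/2,25/2] -> miss, prune
    N8 x:[0,2/3] y:[15,20] z:[2,7/2] -> miss, prune
  N9 x:[-5/3,-1/3] y:[31,37] z:[-7/2,25/2] -> miss, prune
  N10 x:[5,38/3] y:[32,38] z:[1/2,21/2] -> miss, prune
  N13 x:[8,35/3] y:[3,21] z:[-5,25/2] -> hit [8,35/3], descend [2, 11, 12]
    N2 x:[29/3,11] y:[13,16] z:[-5,-4] -> miss, prune
    N11 x:[29/3,35/3] y:[3,9] z:[1/2,5] -> miss, prune
    N12 x:[8,9] y:[10,21] z:[6,25/2] -> miss, prune

order=[0, 3, 5, 6, 7, 8, 9, 10, 13, 2, 11, 12]  |boxes|=12  |leaves|=1  hit=P10

== RESULT ==
[0, 3, 5, 6, 7, 8, 9, 10, 13, 2, 11, 12]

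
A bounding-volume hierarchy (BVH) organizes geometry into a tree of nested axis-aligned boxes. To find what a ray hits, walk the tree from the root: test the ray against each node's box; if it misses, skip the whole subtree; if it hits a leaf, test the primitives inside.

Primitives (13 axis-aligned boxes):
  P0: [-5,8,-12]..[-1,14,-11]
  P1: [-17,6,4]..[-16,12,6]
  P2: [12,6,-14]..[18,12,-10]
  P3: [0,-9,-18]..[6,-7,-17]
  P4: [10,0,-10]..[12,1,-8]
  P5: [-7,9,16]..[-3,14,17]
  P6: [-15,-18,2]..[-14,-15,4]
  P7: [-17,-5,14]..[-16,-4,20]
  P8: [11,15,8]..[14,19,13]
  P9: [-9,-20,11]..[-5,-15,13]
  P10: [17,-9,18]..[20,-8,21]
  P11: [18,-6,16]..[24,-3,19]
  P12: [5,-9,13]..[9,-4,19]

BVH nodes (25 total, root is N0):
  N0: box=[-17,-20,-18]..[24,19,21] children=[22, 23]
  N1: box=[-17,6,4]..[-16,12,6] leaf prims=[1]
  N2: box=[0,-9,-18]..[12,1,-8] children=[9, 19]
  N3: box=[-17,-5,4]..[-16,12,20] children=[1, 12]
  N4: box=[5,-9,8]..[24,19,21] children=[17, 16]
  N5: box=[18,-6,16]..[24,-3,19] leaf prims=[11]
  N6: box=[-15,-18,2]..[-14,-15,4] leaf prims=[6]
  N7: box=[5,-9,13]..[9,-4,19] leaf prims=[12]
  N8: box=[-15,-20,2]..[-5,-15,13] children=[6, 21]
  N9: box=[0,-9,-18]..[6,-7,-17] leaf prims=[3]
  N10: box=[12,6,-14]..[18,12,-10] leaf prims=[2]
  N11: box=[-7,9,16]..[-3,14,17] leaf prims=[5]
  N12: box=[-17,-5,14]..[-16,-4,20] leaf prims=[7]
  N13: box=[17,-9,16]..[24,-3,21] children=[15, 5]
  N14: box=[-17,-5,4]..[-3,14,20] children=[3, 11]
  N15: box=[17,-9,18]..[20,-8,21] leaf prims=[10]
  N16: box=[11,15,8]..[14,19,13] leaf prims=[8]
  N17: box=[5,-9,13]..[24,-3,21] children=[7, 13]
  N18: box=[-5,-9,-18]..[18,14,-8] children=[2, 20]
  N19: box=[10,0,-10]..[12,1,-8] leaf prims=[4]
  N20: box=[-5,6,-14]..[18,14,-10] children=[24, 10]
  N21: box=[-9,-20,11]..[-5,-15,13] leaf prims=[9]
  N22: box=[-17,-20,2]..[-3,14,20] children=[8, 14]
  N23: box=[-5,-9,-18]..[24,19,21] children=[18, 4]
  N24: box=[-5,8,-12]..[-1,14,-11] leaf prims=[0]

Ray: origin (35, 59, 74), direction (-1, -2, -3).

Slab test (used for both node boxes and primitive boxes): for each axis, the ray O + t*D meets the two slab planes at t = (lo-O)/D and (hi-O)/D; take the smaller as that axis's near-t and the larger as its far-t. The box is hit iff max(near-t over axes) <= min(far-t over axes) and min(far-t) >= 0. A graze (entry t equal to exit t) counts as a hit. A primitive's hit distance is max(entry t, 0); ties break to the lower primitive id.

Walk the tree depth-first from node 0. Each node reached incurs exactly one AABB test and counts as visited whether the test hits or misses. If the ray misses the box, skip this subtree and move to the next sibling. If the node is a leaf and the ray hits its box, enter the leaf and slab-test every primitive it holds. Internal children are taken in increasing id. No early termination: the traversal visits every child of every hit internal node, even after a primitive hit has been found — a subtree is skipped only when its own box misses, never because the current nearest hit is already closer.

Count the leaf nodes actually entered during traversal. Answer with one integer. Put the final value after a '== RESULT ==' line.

Trace the traversal:
N0 x:[11,52] y:[20,79/2] z:[53/3,92/3] -> hit [20,92/3], descend [22, 23]
  N22 x:[38,52] y:[45/2,79/2] z:[18,24] -> miss, prune
  N23 x:[11,40] y:[20,34] z:[53/3,92/3] -> hit [20,92/3], descend [4, 18]
    N4 x:[11,30] y:[20,34] z:[53/3,22] -> hit [20,22], descend [16, 17]
      N16 x:[21,24] y:[20,22] z:[61/3,22] -> hit [21,22] leaf, test {P8@t=21}
      N17 x:[11,30] y:[31,34] z:[53/3,61/3] -> miss, prune
    N18 x:[17,40] y:[45/2,34] z:[82/3,92/3] -> hit [82/3,92/3], descend [2, 20]
      N2 x:[23,35] y:[29,34] z:[82/3,92/3] -> hit [29,92/3], descend [9, 19]
        N9 x:[29,35] y:[33,34] z:[91/3,92/3] -> miss, prune
        N19 x:[23,25] y:[29,59/2] z:[82/3,28] -> miss, prune
      N20 x:[17,40] y:[45/2,53/2] z:[28,88/3] -> miss, prune

Summary -> nodes [0, 22, 23, 4, 16, 17, 18, 2, 9, 19, 20]; box-tests=11; leaf-entries=1; first=P8

== RESULT ==
1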